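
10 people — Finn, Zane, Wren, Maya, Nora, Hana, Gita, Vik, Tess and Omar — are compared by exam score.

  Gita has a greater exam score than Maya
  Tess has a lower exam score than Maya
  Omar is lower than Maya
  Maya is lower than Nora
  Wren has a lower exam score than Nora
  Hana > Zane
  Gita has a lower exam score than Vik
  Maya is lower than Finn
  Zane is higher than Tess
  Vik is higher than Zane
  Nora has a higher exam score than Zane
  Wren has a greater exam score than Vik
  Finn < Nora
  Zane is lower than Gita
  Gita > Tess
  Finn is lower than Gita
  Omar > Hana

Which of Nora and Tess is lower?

The relevant relations are Tess < Zane; Zane < Hana; Hana < Omar; Omar < Maya; Maya < Finn; Finn < Gita; Gita < Vik; Vik < Wren; Wren < Nora.
Chaining these gives Tess < Zane < Hana < Omar < Maya < Finn < Gita < Vik < Wren < Nora.
So Tess < Nora; Tess is the lower of the two.

Tess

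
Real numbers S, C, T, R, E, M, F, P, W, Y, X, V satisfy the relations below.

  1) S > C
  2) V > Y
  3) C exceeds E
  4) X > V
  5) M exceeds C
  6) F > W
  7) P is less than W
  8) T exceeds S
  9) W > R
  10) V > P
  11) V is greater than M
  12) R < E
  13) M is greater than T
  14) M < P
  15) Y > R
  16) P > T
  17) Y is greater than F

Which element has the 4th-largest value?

The consecutive relations fix a unique order: R < E < C < S < T < M < P < W < F < Y < V < X.
Counting 4 from the largest end gives F.

F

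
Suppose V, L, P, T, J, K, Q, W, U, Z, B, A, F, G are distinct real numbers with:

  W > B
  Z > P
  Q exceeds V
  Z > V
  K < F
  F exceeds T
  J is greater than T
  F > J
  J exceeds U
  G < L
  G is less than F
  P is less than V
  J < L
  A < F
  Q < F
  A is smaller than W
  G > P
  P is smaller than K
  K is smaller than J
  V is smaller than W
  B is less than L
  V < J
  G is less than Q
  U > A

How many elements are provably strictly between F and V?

The relations place V below F. An element lies strictly between them when it is forced above V and also forced below F.
Above V: {Z, J, Q, L, W}. Below F: {P, A, G, T, U, K, J, Q}.
Intersection: {J, Q} — 2.

2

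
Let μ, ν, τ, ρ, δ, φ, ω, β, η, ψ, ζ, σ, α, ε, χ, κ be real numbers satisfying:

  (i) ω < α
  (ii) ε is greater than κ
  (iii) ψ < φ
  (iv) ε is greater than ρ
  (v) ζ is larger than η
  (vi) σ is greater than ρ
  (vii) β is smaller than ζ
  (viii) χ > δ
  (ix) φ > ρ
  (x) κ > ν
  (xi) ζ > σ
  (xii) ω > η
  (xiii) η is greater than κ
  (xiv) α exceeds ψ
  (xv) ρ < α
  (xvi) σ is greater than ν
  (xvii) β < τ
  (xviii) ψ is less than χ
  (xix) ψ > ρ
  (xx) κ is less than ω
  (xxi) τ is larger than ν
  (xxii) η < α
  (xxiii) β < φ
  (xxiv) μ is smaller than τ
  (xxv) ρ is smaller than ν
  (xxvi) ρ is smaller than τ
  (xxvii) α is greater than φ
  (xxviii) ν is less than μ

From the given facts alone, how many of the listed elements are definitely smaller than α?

Directly below α: ρ, ψ, φ, η, ω.
One step further: β, κ (7 so far).
One step further: ν (8 so far).
No other element is forced below α by the given relations, so the count is 8.

8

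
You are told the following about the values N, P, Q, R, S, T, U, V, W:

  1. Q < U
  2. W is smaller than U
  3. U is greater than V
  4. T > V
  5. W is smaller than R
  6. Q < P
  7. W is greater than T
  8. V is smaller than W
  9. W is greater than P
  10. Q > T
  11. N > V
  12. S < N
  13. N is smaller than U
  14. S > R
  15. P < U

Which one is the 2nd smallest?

T

The consecutive relations fix a unique order: V < T < Q < P < W < R < S < N < U.
The 2nd smallest is T.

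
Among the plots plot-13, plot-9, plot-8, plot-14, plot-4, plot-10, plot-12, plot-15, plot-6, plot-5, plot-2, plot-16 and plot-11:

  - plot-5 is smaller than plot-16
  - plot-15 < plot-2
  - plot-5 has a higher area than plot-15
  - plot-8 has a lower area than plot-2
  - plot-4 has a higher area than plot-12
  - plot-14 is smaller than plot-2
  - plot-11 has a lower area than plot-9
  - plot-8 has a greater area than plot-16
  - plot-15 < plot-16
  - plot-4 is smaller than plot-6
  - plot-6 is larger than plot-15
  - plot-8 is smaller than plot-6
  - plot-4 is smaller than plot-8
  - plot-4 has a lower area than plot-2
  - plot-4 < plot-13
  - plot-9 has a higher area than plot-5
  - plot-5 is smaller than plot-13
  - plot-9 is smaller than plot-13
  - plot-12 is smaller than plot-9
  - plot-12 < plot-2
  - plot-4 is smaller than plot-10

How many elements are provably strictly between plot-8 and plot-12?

1

The relations place plot-12 below plot-8. An element lies strictly between them when it is forced above plot-12 and also forced below plot-8.
Above plot-12: {plot-9, plot-4, plot-13, plot-10, plot-2, plot-6}. Below plot-8: {plot-15, plot-5, plot-16, plot-4}.
Intersection: {plot-4} — 1.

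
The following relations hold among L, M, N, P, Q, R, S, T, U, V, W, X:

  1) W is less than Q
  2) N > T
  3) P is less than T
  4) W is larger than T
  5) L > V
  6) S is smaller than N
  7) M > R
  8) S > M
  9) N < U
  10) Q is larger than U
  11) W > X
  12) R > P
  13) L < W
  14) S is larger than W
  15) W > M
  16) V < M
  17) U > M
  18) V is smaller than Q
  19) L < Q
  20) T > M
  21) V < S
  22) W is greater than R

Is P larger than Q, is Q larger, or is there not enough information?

Chaining the given relations: P < R < M < T < W < S < N < U < Q.
So Q is larger.

Q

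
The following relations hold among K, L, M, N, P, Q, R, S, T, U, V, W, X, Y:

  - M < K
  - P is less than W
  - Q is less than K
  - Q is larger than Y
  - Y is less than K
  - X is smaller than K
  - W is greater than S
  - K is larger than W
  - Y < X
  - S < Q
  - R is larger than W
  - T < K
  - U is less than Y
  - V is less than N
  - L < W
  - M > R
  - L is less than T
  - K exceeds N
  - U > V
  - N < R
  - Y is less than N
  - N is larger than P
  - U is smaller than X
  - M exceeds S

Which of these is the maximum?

K

V is not greatest since V < N; P is not greatest since P < W; L is not greatest since L < T; S is not greatest since S < W; U is not greatest since U < Y; T is not greatest since T < K; W is not greatest since W < K; Y is not greatest since Y < X; N is not greatest since N < R; R is not greatest since R < M; X is not greatest since X < K; M is not greatest since M < K; Q is not greatest since Q < K.
Only K has nothing above it, so K is the maximum.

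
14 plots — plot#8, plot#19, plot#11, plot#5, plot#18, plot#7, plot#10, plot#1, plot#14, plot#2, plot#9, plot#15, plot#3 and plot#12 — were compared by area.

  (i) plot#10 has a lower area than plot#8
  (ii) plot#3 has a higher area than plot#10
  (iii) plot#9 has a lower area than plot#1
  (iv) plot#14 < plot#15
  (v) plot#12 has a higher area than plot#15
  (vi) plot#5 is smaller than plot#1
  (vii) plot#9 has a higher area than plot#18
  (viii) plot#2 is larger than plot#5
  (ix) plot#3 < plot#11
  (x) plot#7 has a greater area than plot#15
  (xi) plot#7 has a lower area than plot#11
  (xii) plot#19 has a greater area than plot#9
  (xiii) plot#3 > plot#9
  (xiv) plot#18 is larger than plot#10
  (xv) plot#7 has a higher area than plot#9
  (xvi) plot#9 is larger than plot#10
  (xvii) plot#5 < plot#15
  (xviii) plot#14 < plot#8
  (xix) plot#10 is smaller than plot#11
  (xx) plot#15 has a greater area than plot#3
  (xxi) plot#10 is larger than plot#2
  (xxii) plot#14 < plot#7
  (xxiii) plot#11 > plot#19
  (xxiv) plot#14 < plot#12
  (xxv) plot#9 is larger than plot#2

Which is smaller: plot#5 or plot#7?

Chaining the given relations: plot#5 < plot#2 < plot#10 < plot#18 < plot#9 < plot#3 < plot#15 < plot#7.
So plot#5 < plot#7; plot#5 is the smaller of the two.

plot#5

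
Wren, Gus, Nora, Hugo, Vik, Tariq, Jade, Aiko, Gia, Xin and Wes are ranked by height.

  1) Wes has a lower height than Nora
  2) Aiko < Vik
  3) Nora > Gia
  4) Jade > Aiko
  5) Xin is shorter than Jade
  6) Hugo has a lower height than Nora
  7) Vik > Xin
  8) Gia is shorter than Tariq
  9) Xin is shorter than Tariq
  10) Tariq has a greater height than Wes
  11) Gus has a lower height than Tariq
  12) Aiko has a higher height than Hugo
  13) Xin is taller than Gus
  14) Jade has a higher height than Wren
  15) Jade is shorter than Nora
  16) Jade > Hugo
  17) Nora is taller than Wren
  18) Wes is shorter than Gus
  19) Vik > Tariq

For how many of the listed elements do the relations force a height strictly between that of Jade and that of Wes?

2

Chaining upward from Wes reaches: Gus, Xin, Tariq, Vik, Nora.
Chaining downward from Jade reaches: Hugo, Gus, Aiko, Xin, Wren.
Strictly between Wes and Jade are those in both lists: Gus, Xin — 2 elements.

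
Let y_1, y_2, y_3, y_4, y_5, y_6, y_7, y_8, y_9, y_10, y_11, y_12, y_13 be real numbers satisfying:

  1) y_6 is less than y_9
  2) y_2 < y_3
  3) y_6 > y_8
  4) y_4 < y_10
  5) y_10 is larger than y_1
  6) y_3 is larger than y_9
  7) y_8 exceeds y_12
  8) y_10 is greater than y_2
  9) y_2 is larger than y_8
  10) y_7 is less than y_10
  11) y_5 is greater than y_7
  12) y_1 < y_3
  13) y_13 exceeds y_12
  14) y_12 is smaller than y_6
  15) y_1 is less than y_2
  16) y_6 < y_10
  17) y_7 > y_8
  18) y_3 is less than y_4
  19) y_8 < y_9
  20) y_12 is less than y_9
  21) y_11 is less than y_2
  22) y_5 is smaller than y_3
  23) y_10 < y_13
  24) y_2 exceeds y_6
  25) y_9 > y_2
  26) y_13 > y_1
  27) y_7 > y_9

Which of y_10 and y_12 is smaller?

y_12 < y_8 and y_8 < y_6 give y_12 < y_6.
Then y_6 < y_2 extends the chain to y_2.
Then y_2 < y_9 extends the chain to y_9.
Then y_9 < y_7 extends the chain to y_7.
With y_7 < y_5: y_12 < y_8 < y_6 < y_2 < y_9 < y_7 < y_5.
Then y_5 < y_3 extends the chain to y_3.
Then y_3 < y_4 extends the chain to y_4.
With y_4 < y_10: y_12 < y_8 < y_6 < y_2 < y_9 < y_7 < y_5 < y_3 < y_4 < y_10.
So y_12 < y_10; y_12 is the smaller of the two.

y_12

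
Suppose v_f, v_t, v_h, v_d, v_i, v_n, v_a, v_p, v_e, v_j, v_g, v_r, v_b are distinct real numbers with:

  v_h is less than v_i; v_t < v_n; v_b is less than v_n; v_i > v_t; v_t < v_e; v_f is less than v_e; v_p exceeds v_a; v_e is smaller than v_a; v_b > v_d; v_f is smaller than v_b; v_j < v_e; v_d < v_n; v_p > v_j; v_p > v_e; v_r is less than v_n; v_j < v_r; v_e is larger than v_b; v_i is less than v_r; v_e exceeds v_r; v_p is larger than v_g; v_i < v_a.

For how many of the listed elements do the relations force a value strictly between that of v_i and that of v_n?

Chaining upward from v_i reaches: v_r, v_e, v_a, v_p.
Chaining downward from v_n reaches: v_t, v_h, v_d, v_j, v_f, v_r, v_b.
Strictly between v_i and v_n are those in both lists: v_r — 1 element.

1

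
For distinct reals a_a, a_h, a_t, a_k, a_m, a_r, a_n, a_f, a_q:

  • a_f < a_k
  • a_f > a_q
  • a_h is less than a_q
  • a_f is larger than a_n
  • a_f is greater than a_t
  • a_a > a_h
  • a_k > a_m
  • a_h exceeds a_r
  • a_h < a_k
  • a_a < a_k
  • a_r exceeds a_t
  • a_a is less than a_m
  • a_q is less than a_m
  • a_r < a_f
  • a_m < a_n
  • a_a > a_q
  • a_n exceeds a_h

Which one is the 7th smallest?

Chaining the given pairs: a_t < a_r < a_h < a_q < a_a < a_m < a_n < a_f < a_k.
Counting 7 from the smallest end gives a_n.

a_n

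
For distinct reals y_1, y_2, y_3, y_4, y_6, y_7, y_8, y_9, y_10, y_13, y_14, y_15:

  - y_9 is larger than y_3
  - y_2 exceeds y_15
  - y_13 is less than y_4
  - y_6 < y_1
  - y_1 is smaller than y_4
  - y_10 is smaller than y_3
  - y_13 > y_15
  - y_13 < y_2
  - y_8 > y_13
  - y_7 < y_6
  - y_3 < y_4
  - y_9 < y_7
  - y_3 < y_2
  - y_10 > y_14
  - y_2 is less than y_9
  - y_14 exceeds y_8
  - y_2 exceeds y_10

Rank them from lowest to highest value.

y_15 < y_13 < y_8 < y_14 < y_10 < y_3 < y_2 < y_9 < y_7 < y_6 < y_1 < y_4

Nothing is placed below y_15, so it is least; from there y_15 < y_13; y_13 < y_8; y_8 < y_14; y_14 < y_10; y_10 < y_3; y_3 < y_2; y_2 < y_9; y_9 < y_7; y_7 < y_6; y_6 < y_1; y_1 < y_4, each given directly.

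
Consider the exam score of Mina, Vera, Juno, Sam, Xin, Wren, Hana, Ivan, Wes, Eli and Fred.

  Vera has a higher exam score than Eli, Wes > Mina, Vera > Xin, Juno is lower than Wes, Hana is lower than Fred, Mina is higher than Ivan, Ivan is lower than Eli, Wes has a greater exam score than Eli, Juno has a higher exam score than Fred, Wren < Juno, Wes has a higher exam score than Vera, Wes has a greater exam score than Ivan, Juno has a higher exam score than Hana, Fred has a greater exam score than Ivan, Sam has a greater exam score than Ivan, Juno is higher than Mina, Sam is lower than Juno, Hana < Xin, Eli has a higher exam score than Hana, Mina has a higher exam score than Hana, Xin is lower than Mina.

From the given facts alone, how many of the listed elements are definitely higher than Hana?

Directly above Hana: Eli, Xin, Mina, Fred, Juno.
One step further: Vera, Wes (7 so far).
Nothing else is reachable above Hana; 7 in all.

7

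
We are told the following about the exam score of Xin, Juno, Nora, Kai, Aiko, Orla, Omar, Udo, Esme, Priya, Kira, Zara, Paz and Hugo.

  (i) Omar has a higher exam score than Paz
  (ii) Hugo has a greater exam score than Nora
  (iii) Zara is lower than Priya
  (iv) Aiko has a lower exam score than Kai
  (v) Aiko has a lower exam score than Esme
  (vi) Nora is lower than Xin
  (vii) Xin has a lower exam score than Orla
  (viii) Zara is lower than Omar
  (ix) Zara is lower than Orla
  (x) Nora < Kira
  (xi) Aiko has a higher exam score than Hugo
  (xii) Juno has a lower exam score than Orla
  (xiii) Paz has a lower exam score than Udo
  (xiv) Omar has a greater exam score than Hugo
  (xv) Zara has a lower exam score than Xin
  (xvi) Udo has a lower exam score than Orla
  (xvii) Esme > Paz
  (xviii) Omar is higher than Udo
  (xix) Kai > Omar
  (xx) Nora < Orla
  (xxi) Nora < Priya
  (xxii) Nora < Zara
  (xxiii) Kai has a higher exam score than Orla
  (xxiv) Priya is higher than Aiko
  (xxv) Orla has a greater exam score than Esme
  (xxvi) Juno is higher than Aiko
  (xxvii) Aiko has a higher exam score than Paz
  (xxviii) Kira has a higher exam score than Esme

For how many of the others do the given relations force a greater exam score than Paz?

9

Directly above Paz: Aiko, Udo, Esme, Omar.
One step further: Priya, Juno, Orla, Kira, Kai (9 so far).
Nothing else is reachable above Paz; 9 in all.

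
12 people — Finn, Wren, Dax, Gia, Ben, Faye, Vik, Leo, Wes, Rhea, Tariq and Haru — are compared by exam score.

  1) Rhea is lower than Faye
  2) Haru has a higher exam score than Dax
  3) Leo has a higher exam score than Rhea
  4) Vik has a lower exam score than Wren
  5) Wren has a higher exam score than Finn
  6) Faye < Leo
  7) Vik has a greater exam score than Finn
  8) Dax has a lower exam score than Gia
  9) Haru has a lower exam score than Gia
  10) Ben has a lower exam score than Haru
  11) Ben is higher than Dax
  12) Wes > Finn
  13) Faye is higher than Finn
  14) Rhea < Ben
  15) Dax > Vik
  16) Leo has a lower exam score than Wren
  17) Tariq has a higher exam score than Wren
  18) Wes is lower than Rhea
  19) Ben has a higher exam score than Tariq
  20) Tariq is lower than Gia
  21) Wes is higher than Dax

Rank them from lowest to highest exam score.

Finn < Vik < Dax < Wes < Rhea < Faye < Leo < Wren < Tariq < Ben < Haru < Gia

Nothing is placed below Finn, so it is least; from there Finn < Vik; Vik < Dax; Dax < Wes; Wes < Rhea; Rhea < Faye; Faye < Leo; Leo < Wren; Wren < Tariq; Tariq < Ben; Ben < Haru; Haru < Gia, each given directly.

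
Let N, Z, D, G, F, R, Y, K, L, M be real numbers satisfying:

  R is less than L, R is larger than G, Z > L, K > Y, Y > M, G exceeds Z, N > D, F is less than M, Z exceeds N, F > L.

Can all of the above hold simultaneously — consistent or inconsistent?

inconsistent

We have L < Z stated directly, yet also Z < G < R < L by chaining the others — so Z < L. Contradiction.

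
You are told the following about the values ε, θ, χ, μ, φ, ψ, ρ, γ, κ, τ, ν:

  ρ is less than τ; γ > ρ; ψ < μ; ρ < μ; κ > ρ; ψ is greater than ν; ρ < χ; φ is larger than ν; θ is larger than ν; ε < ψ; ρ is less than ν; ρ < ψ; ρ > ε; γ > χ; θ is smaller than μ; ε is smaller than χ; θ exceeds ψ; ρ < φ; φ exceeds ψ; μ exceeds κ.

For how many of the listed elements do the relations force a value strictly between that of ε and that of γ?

Chaining upward from ε reaches: ρ, τ, ν, χ, ψ, φ, κ, θ, μ.
Chaining downward from γ reaches: ρ, χ.
Strictly between ε and γ are those in both lists: ρ, χ — 2 elements.

2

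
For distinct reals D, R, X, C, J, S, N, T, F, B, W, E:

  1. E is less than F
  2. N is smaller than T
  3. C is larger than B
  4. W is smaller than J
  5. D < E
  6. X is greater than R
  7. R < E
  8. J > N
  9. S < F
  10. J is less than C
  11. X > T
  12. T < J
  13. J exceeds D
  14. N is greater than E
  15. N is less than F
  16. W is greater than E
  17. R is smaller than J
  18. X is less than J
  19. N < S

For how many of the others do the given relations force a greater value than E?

Directly above E: W, N, F.
One step further: T, S, J (6 so far).
One step further: X, C (8 so far).
Nothing else is reachable above E; 8 in all.

8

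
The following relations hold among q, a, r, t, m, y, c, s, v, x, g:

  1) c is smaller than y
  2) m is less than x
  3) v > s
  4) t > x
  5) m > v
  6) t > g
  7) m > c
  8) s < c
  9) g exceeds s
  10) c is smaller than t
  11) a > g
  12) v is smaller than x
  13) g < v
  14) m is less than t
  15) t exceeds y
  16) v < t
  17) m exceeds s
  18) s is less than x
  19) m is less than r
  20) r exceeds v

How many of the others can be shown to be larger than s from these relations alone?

9

From s the given relations immediately reach c, g, v, m, x.
From those, a, y, t, r — 9 in total.
No other element is forced above s by the given relations, so the count is 9.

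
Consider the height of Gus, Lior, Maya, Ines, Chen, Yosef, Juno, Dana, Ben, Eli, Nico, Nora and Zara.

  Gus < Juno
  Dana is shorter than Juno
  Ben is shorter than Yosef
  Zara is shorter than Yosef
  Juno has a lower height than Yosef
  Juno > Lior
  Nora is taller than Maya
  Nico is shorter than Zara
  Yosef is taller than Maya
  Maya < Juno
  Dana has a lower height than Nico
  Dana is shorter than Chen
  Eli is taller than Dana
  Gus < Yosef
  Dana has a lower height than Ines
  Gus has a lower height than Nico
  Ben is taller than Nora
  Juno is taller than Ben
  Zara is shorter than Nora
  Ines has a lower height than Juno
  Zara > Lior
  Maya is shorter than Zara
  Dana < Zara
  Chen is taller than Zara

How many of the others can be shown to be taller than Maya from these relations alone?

6

The elements the relations force above Maya are Zara, Nora, Chen, Ben, Juno, Yosef — no chain reaches any other.
That is 6.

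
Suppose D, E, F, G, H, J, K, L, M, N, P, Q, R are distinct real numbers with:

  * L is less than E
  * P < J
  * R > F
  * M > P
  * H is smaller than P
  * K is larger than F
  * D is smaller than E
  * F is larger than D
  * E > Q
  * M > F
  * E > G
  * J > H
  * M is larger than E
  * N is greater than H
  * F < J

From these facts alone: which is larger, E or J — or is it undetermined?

undetermined

Following every chain through E: above E we get M; below E we get D, Q, L, G.
J is not reached, and no chain runs the other way from J to E.
So the given relations leave the order of E and J undetermined.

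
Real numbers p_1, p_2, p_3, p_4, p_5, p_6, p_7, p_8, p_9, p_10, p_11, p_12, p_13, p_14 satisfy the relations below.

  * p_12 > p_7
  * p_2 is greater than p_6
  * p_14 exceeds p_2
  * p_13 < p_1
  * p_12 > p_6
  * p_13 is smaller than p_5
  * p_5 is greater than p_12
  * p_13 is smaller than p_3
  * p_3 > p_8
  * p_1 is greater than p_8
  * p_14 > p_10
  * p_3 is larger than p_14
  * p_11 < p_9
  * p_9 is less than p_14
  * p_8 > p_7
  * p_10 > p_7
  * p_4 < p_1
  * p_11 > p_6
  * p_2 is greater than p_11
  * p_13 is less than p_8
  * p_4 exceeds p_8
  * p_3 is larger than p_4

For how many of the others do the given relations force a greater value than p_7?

8

Directly above p_7: p_8, p_12, p_10.
One step further: p_4, p_5, p_14, p_1, p_3 (8 so far).
No other element is forced above p_7 by the given relations, so the count is 8.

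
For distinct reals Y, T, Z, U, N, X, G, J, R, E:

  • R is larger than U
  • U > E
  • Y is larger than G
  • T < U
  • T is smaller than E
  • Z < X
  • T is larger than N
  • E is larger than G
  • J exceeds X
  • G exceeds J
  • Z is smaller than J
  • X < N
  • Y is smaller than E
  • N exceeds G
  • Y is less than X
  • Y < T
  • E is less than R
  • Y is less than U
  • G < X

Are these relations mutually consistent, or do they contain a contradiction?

inconsistent

Chaining the given relations yields J < G < Y < X, so J < X. But one relation states X < J. These cannot both hold.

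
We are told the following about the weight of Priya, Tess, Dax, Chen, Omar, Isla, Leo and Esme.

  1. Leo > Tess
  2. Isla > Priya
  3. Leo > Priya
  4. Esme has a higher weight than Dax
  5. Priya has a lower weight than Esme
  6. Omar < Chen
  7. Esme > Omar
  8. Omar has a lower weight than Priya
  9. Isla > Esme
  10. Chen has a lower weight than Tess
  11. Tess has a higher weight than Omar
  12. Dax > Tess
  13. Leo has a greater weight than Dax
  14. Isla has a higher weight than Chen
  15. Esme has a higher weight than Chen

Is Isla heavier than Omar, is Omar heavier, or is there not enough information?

Isla

Omar < Chen and Chen < Tess give Omar < Tess.
Then Tess < Dax extends the chain to Dax.
With Dax < Esme: Omar < Chen < Tess < Dax < Esme.
With Esme < Isla: Omar < Chen < Tess < Dax < Esme < Isla.
So Isla is heavier.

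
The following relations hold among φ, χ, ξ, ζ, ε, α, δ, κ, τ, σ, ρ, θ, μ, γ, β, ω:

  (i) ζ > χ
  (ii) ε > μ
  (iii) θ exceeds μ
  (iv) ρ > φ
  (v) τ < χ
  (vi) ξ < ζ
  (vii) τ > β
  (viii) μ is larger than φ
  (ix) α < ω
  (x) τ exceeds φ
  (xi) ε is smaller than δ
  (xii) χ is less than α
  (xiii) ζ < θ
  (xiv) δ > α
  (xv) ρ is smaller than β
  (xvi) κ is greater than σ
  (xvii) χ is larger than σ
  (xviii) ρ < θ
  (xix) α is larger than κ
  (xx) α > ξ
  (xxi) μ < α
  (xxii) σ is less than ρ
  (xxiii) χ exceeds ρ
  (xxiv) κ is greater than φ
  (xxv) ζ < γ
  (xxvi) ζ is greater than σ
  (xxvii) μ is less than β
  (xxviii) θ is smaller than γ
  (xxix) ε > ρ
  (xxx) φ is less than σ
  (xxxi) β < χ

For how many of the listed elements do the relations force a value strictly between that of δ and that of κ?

Chaining upward from κ reaches: α, ω.
Chaining downward from δ reaches: φ, σ, μ, ξ, ρ, β, ε, τ, χ, α.
Strictly between κ and δ are those in both lists: α — 1 element.

1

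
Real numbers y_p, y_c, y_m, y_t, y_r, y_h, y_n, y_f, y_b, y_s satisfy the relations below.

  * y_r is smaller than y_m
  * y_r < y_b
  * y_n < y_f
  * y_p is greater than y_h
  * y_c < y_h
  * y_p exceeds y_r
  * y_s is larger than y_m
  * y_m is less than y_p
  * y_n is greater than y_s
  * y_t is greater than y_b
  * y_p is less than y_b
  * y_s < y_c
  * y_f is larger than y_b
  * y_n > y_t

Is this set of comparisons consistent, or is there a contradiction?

consistent

Every relation is compatible with y_r < y_m < y_s < y_c < y_h < y_p < y_b < y_t < y_n < y_f; the set is consistent.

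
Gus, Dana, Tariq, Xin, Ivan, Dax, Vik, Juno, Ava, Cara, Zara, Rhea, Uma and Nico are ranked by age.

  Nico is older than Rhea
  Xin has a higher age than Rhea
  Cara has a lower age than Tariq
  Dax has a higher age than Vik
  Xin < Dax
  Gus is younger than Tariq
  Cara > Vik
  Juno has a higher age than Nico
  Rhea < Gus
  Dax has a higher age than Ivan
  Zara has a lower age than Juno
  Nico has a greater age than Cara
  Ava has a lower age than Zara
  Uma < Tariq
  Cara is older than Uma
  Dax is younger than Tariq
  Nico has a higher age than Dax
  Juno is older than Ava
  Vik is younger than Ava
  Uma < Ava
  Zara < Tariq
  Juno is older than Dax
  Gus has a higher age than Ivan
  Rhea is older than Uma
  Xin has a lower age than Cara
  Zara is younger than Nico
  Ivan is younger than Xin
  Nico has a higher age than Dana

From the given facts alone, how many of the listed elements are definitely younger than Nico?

Directly below Nico: Rhea, Dax, Cara, Zara, Dana.
One step further: Uma, Ivan, Xin, Vik, Ava (10 so far).
Nothing else is reachable below Nico; 10 in all.

10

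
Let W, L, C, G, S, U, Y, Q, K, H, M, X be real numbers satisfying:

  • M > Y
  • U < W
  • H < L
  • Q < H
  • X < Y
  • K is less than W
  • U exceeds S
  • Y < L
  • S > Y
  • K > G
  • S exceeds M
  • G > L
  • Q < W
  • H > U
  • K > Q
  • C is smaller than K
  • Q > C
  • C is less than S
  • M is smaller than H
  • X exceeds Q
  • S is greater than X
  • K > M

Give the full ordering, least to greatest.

C < Q < X < Y < M < S < U < H < L < G < K < W

The consecutive links are each given: C < Q; Q < X; X < Y; Y < M; M < S; S < U; U < H; H < L; L < G; G < K; K < W.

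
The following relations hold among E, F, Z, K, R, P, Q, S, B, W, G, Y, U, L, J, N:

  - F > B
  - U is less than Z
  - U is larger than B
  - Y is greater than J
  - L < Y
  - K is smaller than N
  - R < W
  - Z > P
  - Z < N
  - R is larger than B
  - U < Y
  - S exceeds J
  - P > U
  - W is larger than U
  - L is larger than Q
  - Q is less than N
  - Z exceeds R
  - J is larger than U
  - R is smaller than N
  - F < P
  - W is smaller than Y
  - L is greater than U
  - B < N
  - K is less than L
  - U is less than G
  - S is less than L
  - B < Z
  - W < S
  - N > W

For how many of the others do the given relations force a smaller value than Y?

9

From Y the given relations immediately reach U, J, W, L.
From those, B, R, S, K, Q — 9 in total.
No other element is forced below Y by the given relations, so the count is 9.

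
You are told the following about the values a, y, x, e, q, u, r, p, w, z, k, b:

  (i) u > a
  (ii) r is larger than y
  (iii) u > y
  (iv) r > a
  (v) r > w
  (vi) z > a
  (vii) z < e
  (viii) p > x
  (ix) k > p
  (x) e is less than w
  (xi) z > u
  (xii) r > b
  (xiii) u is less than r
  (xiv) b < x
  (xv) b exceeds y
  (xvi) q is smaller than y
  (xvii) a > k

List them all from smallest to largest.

q < y < b < x < p < k < a < u < z < e < w < r

The consecutive links are each given: q < y; y < b; b < x; x < p; p < k; k < a; a < u; u < z; z < e; e < w; w < r.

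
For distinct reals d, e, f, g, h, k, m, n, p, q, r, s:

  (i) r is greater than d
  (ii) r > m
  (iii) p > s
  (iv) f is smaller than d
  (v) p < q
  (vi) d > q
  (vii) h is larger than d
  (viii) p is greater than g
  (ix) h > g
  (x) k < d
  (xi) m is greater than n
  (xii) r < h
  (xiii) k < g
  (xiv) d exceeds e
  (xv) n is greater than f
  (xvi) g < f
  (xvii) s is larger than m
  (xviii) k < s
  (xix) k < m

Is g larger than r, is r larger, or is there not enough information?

g < f and f < n give g < n.
With n < m: g < f < n < m.
Then m < s extends the chain to s.
With s < p: g < f < n < m < s < p.
Then p < q extends the chain to q.
With q < d: g < f < n < m < s < p < q < d.
With d < r: g < f < n < m < s < p < q < d < r.
So r is larger.

r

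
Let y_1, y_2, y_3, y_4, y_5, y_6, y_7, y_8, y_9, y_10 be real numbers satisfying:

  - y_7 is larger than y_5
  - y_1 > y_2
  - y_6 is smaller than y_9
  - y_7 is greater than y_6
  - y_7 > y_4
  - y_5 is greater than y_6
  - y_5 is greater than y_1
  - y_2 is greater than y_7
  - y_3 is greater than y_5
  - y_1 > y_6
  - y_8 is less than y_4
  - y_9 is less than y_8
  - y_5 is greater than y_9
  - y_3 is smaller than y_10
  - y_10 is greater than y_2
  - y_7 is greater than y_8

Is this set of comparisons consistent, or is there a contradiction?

inconsistent

Chaining the given relations yields y_7 < y_2 < y_1 < y_5, so y_7 < y_5. But one relation states y_5 < y_7. These cannot both hold.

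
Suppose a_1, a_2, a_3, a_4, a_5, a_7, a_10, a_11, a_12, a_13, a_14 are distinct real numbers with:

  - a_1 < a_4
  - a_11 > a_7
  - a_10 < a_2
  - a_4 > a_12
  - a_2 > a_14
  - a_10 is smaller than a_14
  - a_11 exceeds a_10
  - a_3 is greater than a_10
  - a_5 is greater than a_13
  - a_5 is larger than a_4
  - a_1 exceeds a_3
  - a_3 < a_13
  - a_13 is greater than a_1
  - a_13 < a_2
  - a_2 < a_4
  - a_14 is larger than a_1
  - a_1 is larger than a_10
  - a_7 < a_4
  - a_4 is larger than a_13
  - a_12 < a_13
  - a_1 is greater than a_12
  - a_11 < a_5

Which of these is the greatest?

Chaining downward from a_5: directly below it, a_11, a_13, a_4; then a_12, a_10, a_3, a_7, a_1, a_2; then a_14.
That covers every other element, and nothing is given above a_5, so a_5 is the greatest.

a_5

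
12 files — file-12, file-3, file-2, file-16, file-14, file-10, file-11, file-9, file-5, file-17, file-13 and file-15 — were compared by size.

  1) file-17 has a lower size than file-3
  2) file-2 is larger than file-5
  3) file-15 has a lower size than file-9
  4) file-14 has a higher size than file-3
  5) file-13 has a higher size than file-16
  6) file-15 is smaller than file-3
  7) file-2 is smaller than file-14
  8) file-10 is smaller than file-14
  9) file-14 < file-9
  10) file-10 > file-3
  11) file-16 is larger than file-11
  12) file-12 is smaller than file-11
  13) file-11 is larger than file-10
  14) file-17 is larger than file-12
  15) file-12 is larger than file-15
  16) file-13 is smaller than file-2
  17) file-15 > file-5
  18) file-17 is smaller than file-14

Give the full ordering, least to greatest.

file-5 < file-15 < file-12 < file-17 < file-3 < file-10 < file-11 < file-16 < file-13 < file-2 < file-14 < file-9

Each adjacent pair is fixed by a given relation: file-5 < file-15; file-15 < file-12; file-12 < file-17; file-17 < file-3; file-3 < file-10; file-10 < file-11; file-11 < file-16; file-16 < file-13; file-13 < file-2; file-2 < file-14; file-14 < file-9. Chaining them end to end gives the full order.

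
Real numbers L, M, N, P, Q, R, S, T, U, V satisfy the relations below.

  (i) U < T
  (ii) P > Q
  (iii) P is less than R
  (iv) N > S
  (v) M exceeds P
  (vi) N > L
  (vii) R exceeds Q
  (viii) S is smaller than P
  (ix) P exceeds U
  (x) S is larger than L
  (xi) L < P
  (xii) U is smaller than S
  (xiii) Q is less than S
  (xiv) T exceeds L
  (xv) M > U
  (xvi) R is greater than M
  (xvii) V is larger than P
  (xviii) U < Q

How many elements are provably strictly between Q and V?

Chaining upward from Q reaches: S, P, N, M, R.
Chaining downward from V reaches: U, L, S, P.
Strictly between Q and V are those in both lists: S, P — 2 elements.

2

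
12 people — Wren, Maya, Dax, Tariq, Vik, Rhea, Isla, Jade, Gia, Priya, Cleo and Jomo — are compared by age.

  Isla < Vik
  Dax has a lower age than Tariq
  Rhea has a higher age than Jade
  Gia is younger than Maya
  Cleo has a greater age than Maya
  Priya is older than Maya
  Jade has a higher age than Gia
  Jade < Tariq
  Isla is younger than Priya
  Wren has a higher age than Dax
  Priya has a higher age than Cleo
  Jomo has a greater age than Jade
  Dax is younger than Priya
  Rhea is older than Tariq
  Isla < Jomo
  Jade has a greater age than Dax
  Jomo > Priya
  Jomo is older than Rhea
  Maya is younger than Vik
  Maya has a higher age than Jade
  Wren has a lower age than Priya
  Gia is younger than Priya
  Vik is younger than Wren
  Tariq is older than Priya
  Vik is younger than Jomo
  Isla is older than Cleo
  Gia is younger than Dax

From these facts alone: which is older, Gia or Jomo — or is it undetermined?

Jomo

Following the relations from Gia: Gia < Dax < Jade < Maya < Cleo < Isla < Vik < Wren < Priya < Tariq < Rhea < Jomo.
So Jomo is older.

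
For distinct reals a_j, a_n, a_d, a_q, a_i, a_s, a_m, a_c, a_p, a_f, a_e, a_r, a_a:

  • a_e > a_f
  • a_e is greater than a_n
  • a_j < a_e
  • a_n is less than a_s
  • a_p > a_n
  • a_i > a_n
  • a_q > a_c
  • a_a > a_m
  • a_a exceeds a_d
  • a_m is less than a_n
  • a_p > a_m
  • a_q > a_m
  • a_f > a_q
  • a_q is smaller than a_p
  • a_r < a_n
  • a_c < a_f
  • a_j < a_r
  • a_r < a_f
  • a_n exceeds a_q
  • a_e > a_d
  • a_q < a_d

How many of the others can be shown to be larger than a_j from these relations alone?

7

Directly above a_j: a_r, a_e.
One step further: a_n, a_f (4 so far).
One step further: a_s, a_p, a_i (7 so far).
No other element is forced above a_j by the given relations, so the count is 7.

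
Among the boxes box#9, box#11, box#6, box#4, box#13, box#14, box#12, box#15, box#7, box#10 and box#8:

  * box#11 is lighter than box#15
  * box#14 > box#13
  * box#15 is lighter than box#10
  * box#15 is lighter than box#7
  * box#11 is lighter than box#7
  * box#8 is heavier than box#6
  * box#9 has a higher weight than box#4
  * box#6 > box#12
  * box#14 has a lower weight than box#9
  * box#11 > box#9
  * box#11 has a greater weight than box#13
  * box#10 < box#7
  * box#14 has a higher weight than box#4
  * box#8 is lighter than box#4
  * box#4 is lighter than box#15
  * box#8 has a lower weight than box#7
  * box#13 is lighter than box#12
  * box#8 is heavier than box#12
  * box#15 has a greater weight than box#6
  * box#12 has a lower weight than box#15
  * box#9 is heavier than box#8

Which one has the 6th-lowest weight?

The consecutive relations fix a unique order: box#13 < box#12 < box#6 < box#8 < box#4 < box#14 < box#9 < box#11 < box#15 < box#10 < box#7.
Counting 6 from the smallest end gives box#14.

box#14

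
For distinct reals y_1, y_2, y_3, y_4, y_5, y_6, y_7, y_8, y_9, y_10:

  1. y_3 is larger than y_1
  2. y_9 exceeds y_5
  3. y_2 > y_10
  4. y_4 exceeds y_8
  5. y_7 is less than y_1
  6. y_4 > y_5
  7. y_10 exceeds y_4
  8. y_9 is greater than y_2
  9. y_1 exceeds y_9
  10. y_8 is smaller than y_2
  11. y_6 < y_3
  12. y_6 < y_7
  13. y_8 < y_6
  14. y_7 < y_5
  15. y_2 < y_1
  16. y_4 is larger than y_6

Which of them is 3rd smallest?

y_7

Piecing the relations together gives one ordering: y_8 < y_6 < y_7 < y_5 < y_4 < y_10 < y_2 < y_9 < y_1 < y_3.
The 3rd smallest is y_7.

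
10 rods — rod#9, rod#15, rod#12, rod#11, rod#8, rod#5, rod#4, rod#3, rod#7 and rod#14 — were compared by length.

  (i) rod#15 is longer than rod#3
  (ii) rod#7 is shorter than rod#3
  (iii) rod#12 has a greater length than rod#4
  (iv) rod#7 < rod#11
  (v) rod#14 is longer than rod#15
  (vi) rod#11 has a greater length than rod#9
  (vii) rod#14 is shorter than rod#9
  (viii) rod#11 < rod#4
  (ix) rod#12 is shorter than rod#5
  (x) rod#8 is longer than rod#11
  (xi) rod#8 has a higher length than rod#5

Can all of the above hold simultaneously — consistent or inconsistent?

The single ordering rod#7 < rod#3 < rod#15 < rod#14 < rod#9 < rod#11 < rod#4 < rod#12 < rod#5 < rod#8 satisfies every listed relation, so no contradiction arises.

consistent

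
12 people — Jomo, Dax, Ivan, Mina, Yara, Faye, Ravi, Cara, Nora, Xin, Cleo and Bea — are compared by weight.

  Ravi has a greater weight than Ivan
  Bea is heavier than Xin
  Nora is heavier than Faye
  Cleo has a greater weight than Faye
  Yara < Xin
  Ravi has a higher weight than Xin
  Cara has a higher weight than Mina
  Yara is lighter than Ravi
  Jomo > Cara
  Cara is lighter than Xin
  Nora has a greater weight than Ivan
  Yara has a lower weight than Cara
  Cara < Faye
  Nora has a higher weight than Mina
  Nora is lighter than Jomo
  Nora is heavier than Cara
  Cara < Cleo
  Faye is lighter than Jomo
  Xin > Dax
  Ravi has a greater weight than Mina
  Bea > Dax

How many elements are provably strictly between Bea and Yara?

The relations place Yara below Bea. An element lies strictly between them when it is forced above Yara and also forced below Bea.
Above Yara: {Cara, Xin, Faye, Cleo, Ravi, Nora, Jomo}. Below Bea: {Mina, Cara, Dax, Xin}.
Intersection: {Cara, Xin} — 2.

2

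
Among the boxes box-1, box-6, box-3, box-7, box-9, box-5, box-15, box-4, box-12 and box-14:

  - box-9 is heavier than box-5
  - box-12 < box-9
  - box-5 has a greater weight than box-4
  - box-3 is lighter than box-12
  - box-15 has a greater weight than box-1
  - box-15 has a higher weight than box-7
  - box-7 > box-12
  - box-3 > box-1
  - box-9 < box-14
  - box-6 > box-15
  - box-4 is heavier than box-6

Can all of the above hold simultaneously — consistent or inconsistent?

consistent

The single ordering box-1 < box-3 < box-12 < box-7 < box-15 < box-6 < box-4 < box-5 < box-9 < box-14 satisfies every listed relation, so no contradiction arises.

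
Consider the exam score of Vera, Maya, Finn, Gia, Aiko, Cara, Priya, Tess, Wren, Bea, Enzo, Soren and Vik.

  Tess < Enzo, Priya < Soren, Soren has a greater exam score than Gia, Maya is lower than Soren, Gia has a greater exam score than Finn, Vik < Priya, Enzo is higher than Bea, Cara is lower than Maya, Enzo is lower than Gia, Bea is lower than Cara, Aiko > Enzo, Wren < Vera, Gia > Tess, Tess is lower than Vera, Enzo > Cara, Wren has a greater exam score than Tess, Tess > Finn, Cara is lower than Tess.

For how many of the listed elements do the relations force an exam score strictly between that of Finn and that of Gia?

Chaining upward from Finn reaches: Tess, Enzo, Wren, Aiko, Vera, Soren.
Chaining downward from Gia reaches: Bea, Cara, Tess, Enzo.
Strictly between Finn and Gia are those in both lists: Tess, Enzo — 2 elements.

2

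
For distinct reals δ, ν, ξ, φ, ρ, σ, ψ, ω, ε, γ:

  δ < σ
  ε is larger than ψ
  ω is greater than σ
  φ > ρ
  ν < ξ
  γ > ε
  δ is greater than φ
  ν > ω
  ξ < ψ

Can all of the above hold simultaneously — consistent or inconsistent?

The single ordering ρ < φ < δ < σ < ω < ν < ξ < ψ < ε < γ satisfies every listed relation, so no contradiction arises.

consistent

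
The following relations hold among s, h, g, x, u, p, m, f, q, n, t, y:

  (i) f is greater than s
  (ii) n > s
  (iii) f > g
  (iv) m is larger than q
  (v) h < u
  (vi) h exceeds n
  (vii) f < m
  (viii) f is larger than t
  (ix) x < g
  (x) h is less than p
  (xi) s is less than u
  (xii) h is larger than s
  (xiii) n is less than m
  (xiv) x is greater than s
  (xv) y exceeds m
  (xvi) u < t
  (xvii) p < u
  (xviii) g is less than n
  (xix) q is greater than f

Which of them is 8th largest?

Piecing the relations together gives one ordering: s < x < g < n < h < p < u < t < f < q < m < y.
Counting 8 from the largest end gives h.

h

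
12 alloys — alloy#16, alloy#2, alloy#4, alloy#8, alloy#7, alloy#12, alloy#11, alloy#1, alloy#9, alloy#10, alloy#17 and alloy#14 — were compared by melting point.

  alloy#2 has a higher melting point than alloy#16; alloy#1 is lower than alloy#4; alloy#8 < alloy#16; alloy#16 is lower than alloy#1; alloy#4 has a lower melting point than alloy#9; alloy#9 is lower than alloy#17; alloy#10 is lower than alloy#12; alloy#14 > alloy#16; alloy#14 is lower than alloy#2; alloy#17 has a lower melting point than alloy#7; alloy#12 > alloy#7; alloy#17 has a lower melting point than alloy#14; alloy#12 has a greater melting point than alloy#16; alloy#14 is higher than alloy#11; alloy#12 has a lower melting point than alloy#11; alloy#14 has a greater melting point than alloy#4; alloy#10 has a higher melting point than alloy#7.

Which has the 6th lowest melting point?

The consecutive relations fix a unique order: alloy#8 < alloy#16 < alloy#1 < alloy#4 < alloy#9 < alloy#17 < alloy#7 < alloy#10 < alloy#12 < alloy#11 < alloy#14 < alloy#2.
The 6th smallest is alloy#17.

alloy#17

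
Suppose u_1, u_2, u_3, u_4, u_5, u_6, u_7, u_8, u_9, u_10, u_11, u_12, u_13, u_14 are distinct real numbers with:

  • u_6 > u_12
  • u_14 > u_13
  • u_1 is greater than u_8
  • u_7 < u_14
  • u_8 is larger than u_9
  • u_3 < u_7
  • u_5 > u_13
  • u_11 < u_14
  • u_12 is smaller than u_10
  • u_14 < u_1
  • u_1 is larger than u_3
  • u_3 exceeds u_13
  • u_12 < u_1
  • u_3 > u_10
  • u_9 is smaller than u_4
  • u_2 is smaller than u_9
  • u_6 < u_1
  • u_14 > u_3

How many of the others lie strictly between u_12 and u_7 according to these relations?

Chaining upward from u_12 reaches: u_10, u_3, u_14, u_6, u_1.
Chaining downward from u_7 reaches: u_13, u_10, u_3.
Strictly between u_12 and u_7 are those in both lists: u_10, u_3 — 2 elements.

2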